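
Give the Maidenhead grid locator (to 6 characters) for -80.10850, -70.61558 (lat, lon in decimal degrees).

Offset from 180°W / 90°S: lon 109.3844°, lat 9.8915°.
Field (20°×10°, letters A–R): lon ⌊109.3844/20⌋ = 5 → F; lat ⌊9.8915/10⌋ = 0 → A.
Square (2°×1°, digits 0–9): lon ⌊9.3844/2⌋ = 4; lat ⌊9.8915/1⌋ = 9.
Subsquare (5′×2.5′, letters a–x): lon ⌊1.3844/0.0833333⌋ = 16 → q; lat ⌊0.8915/0.0416667⌋ = 21 → v.

FA49qv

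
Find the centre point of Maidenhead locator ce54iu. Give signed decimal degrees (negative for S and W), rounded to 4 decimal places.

-45.1458, -129.2917

Field C=2, E=4: +2·20° lon, +4·10° lat → SW at lon -140°, lat -50°.
Square 5, 4: +5·2° lon, +4·1° lat → SW at lon -130°, lat -46°.
Subsquare i=8, u=20: +8·0.0833333° lon, +20·0.0416667° lat → SW at lon -129.333°, lat -45.1667°.
Cell spans 0.0833333° lon × 0.0416667° lat. Centre is SW corner plus half of each.
latitude -45.1458, longitude -129.2917.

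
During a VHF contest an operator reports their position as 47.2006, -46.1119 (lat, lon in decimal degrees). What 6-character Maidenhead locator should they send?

Add 180° to longitude and 90° to latitude: 133.8881, 137.2006.
Field: 133.8881/20 → 6 → G, 137.2006/10 → 13 → N; chars GN.
Square: 13.8881/2 → 6, 7.2006/1 → 7; chars 67.
Subsquare: 1.8881/0.0833333 → 22 → w, 0.2006/0.0416667 → 4 → e; chars we.

GN67we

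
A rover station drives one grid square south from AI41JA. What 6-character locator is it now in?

Latitude subsquare a = 0; −1 → -1, wraps to 23 = x, carry into square.
Latitude square 1; −1 → 0.
The longitude characters are unchanged.

AI40jx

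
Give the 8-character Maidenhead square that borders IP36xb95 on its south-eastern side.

IP46ab04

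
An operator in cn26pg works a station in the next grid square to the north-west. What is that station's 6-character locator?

Longitude subsquare p = 15; −1 → 14 = o.
Latitude subsquare g = 6; +1 → 7 = h.

CN26oh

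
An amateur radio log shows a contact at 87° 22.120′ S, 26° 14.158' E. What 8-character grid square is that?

KA32cp81

Shift to the Maidenhead origin (180°W, 90°S): lon 206.23597, lat 2.63133.
Field (20°×10°, letters A–R): lon ⌊206.23597/20⌋ = 10 → K; lat ⌊2.63133/10⌋ = 0 → A.
Square (2°×1°, digits 0–9): lon ⌊6.23597/2⌋ = 3; lat ⌊2.63133/1⌋ = 2.
Subsquare (5′×2.5′, letters a–x): lon ⌊0.23597/0.0833333⌋ = 2 → c; lat ⌊0.63133/0.0416667⌋ = 15 → p.
Extended square (30″×15″, digits 0–9): lon ⌊0.06930/0.00833333⌋ = 8; lat ⌊0.00633/0.00416667⌋ = 1.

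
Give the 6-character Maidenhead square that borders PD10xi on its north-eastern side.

PD20aj

Longitude subsquare x = 23; +1 → 24, wraps to 0 = a, carry into square.
Longitude square 1; +1 → 2.
Latitude subsquare i = 8; +1 → 9 = j.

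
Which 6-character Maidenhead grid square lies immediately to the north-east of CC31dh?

CC31ei

Longitude subsquare d = 3; +1 → 4 = e.
Latitude subsquare h = 7; +1 → 8 = i.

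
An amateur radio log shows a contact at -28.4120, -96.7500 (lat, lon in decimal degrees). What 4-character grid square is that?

EG11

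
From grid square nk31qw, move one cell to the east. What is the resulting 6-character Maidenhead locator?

NK31rw

Longitude subsquare q = 16; +1 → 17 = r.
The latitude characters are unchanged.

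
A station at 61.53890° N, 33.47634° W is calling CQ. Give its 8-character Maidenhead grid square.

Add 180° to longitude and 90° to latitude: 146.52366, 151.53890.
Field (20°×10°, letters A–R): 146.52366/20 → 7 → H, 151.53890/10 → 15 → P; chars HP.
Square (2°×1°, digits 0–9): 6.52366/2 → 3, 1.53890/1 → 1; chars 31.
Subsquare (5′×2.5′, letters a–x): 0.52366/0.0833333 → 6 → g, 0.53890/0.0416667 → 12 → m; chars gm.
Extended square (30″×15″, digits 0–9): 0.02366/0.00833333 → 2, 0.03890/0.00416667 → 9; chars 29.

HP31gm29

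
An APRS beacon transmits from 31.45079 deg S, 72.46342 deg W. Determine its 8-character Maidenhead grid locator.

FF38sn41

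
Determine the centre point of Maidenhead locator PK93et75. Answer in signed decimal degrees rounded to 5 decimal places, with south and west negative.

13.81458, 138.39583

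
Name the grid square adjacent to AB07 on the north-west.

RB98

Longitude square 0; −1 → -1, wraps to 9, carry into field.
Longitude field A = 0; −1 → -1, wraps to 17 = R, wrapping around the antimeridian.
Latitude square 7; +1 → 8.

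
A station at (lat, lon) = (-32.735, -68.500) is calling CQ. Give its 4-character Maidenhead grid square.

Add 180° to longitude and 90° to latitude: 111.50, 57.27.
Field: lon ⌊111.50/20⌋ = 5 → F; lat ⌊57.27/10⌋ = 5 → F.
Square: lon ⌊11.50/2⌋ = 5; lat ⌊7.27/1⌋ = 7.

FF57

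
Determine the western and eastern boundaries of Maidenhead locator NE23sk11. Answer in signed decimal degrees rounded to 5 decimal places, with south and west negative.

85.50833, 85.51667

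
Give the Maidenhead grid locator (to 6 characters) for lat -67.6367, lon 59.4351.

Add 180° to longitude and 90° to latitude: 239.4351, 22.3633.
Field: lon ⌊239.4351/20⌋ = 11 → L; lat ⌊22.3633/10⌋ = 2 → C.
Square: lon ⌊19.4351/2⌋ = 9; lat ⌊2.3633/1⌋ = 2.
Subsquare: lon ⌊1.4351/0.0833333⌋ = 17 → r; lat ⌊0.3633/0.0416667⌋ = 8 → i.

LC92ri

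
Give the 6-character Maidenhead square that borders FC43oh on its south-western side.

FC43ng

Longitude subsquare o = 14; −1 → 13 = n.
Latitude subsquare h = 7; −1 → 6 = g.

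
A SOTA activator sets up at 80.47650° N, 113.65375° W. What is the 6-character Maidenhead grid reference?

Offset from 180°W / 90°S: lon 66.3462°, lat 170.4765°.
Field: lon ⌊66.3462/20⌋ = 3 → D; lat ⌊170.4765/10⌋ = 17 → R.
Square: lon ⌊6.3462/2⌋ = 3; lat ⌊0.4765/1⌋ = 0.
Subsquare: lon ⌊0.3462/0.0833333⌋ = 4 → e; lat ⌊0.4765/0.0416667⌋ = 11 → l.

DR30el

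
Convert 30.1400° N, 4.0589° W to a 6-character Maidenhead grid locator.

IM70xd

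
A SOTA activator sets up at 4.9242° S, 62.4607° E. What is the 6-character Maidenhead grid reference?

MI15fb

Add 180° to longitude and 90° to latitude: 242.4607, 85.0758.
Field: lon ⌊242.4607/20⌋ = 12 → M; lat ⌊85.0758/10⌋ = 8 → I.
Square: lon ⌊2.4607/2⌋ = 1; lat ⌊5.0758/1⌋ = 5.
Subsquare: lon ⌊0.4607/0.0833333⌋ = 5 → f; lat ⌊0.0758/0.0416667⌋ = 1 → b.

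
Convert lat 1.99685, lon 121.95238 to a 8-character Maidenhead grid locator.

PJ01xx49

Offset from 180°W / 90°S: lon 301.95238°, lat 91.99685°.
Field: lon ⌊301.95238/20⌋ = 15 → P; lat ⌊91.99685/10⌋ = 9 → J.
Square: lon ⌊1.95238/2⌋ = 0; lat ⌊1.99685/1⌋ = 1.
Subsquare: lon ⌊1.95238/0.0833333⌋ = 23 → x; lat ⌊0.99685/0.0416667⌋ = 23 → x.
Extended square: lon ⌊0.03571/0.00833333⌋ = 4; lat ⌊0.03852/0.00416667⌋ = 9.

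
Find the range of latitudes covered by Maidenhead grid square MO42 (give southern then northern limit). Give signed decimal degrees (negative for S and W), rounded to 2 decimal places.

52.00, 53.00

Field M=12, O=14: +12·20° lon, +14·10° lat → SW at lon 60°, lat 50°.
Square 4, 2: +4·2° lon, +2·1° lat → SW at lon 68°, lat 52°.
Cell spans 2° lon × 1° lat.
south 52.00, north 53.00.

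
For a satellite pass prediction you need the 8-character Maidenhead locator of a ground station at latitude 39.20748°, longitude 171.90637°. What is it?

Offset from 180°W / 90°S: lon 351.90637°, lat 129.20748°.
Field (20°×10°, letters A–R): lon ⌊351.90637/20⌋ = 17 → R; lat ⌊129.20748/10⌋ = 12 → M.
Square (2°×1°, digits 0–9): lon ⌊11.90637/2⌋ = 5; lat ⌊9.20748/1⌋ = 9.
Subsquare (5′×2.5′, letters a–x): lon ⌊1.90637/0.0833333⌋ = 22 → w; lat ⌊0.20748/0.0416667⌋ = 4 → e.
Extended square (30″×15″, digits 0–9): lon ⌊0.07304/0.00833333⌋ = 8; lat ⌊0.04081/0.00416667⌋ = 9.

RM59we89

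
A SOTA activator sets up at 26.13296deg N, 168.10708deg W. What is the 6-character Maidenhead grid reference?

AL56wd

Shift to the Maidenhead origin (180°W, 90°S): lon 11.8929, lat 116.1330.
Field: 11.8929/20 → 0 → A, 116.1330/10 → 11 → L; chars AL.
Square: 11.8929/2 → 5, 6.1330/1 → 6; chars 56.
Subsquare: 1.8929/0.0833333 → 22 → w, 0.1330/0.0416667 → 3 → d; chars wd.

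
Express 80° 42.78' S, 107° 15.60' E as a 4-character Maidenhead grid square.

Shift to the Maidenhead origin (180°W, 90°S): lon 287.26, lat 9.29.
Field: 287.26/20 → 14 → O, 9.29/10 → 0 → A; chars OA.
Square: 7.26/2 → 3, 9.29/1 → 9; chars 39.

OA39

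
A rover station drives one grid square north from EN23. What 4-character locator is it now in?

EN24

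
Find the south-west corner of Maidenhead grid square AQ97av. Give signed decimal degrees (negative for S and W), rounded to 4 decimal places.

77.8750, -162.0000

Field A=0, Q=16: +0·20° lon, +16·10° lat → SW at lon -180°, lat 70°.
Square 9, 7: +9·2° lon, +7·1° lat → SW at lon -162°, lat 77°.
Subsquare a=0, v=21: +0·0.0833333° lon, +21·0.0416667° lat → SW at lon -162°, lat 77.875°.
latitude 77.8750, longitude -162.0000.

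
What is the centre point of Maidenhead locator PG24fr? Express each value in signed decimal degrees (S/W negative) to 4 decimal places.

-25.2708, 124.4583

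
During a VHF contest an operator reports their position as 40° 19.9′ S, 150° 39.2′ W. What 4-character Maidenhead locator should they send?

Shift to the Maidenhead origin (180°W, 90°S): lon 29.35, lat 49.67.
Field: lon ⌊29.35/20⌋ = 1 → B; lat ⌊49.67/10⌋ = 4 → E.
Square: lon ⌊9.35/2⌋ = 4; lat ⌊9.67/1⌋ = 9.

BE49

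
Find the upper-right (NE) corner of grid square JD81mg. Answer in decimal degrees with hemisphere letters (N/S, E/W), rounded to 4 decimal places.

58.7083° S, 17.0833° E

Field J=9, D=3: +9·20° lon, +3·10° lat → SW at lon 0°, lat -60°.
Square 8, 1: +8·2° lon, +1·1° lat → SW at lon 16°, lat -59°.
Subsquare m=12, g=6: +12·0.0833333° lon, +6·0.0416667° lat → SW at lon 17°, lat -58.75°.
Cell spans 0.0833333° lon × 0.0416667° lat. NE corner is SW corner plus one full cell.
latitude 58.7083° S, longitude 17.0833° E.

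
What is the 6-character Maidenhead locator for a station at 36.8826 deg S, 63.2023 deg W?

Offset from 180°W / 90°S: lon 116.7977°, lat 53.1174°.
Field: lon ⌊116.7977/20⌋ = 5 → F; lat ⌊53.1174/10⌋ = 5 → F.
Square: lon ⌊16.7977/2⌋ = 8; lat ⌊3.1174/1⌋ = 3.
Subsquare: lon ⌊0.7977/0.0833333⌋ = 9 → j; lat ⌊0.1174/0.0416667⌋ = 2 → c.

FF83jc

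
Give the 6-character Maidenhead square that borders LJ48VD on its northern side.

Latitude subsquare d = 3; +1 → 4 = e.
The longitude characters are unchanged.

LJ48ve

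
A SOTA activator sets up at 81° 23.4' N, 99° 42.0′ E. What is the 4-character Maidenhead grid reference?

NR91

Offset from 180°W / 90°S: lon 279.70°, lat 171.39°.
Field: 279.70/20 → 13 → N, 171.39/10 → 17 → R; chars NR.
Square: 19.70/2 → 9, 1.39/1 → 1; chars 91.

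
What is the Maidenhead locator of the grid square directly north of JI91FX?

JI92fa

Latitude subsquare x = 23; +1 → 24, wraps to 0 = a, carry into square.
Latitude square 1; +1 → 2.
The longitude characters are unchanged.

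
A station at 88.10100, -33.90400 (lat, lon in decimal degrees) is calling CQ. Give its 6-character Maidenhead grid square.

Offset from 180°W / 90°S: lon 146.0960°, lat 178.1010°.
Field (20°×10°, letters A–R): 146.0960/20 → 7 → H, 178.1010/10 → 17 → R; chars HR.
Square (2°×1°, digits 0–9): 6.0960/2 → 3, 8.1010/1 → 8; chars 38.
Subsquare (5′×2.5′, letters a–x): 0.0960/0.0833333 → 1 → b, 0.1010/0.0416667 → 2 → c; chars bc.

HR38bc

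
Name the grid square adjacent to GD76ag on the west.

GD66xg

Longitude subsquare a = 0; −1 → -1, wraps to 23 = x, carry into square.
Longitude square 7; −1 → 6.
The latitude characters are unchanged.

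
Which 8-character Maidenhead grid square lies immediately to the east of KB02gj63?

KB02gj73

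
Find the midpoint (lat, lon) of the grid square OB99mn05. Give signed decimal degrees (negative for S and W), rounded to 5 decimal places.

-70.43542, 119.00417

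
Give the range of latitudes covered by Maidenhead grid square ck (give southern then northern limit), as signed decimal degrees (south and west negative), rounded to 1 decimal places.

Field C=2, K=10: +2·20° lon, +10·10° lat → SW at lon -140°, lat 10°.
Cell spans 20° lon × 10° lat.
south 10.0, north 20.0.

10.0, 20.0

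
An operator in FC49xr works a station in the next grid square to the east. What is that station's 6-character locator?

FC59ar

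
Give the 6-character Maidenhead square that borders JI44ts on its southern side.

JI44tr

Latitude subsquare s = 18; −1 → 17 = r.
The longitude characters are unchanged.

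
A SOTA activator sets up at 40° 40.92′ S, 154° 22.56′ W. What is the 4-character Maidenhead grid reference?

BE29

Add 180° to longitude and 90° to latitude: 25.62, 49.32.
Field (20°×10°, letters A–R): 25.62/20 → 1 → B, 49.32/10 → 4 → E; chars BE.
Square (2°×1°, digits 0–9): 5.62/2 → 2, 9.32/1 → 9; chars 29.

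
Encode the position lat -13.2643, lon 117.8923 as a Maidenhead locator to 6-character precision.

OH86wr

Shift to the Maidenhead origin (180°W, 90°S): lon 297.8923, lat 76.7357.
Field (20°×10°, letters A–R): lon ⌊297.8923/20⌋ = 14 → O; lat ⌊76.7357/10⌋ = 7 → H.
Square (2°×1°, digits 0–9): lon ⌊17.8923/2⌋ = 8; lat ⌊6.7357/1⌋ = 6.
Subsquare (5′×2.5′, letters a–x): lon ⌊1.8923/0.0833333⌋ = 22 → w; lat ⌊0.7357/0.0416667⌋ = 17 → r.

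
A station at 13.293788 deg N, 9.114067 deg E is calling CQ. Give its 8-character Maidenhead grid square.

JK43nh30

Add 180° to longitude and 90° to latitude: 189.11407, 103.29379.
Field: 189.11407/20 → 9 → J, 103.29379/10 → 10 → K; chars JK.
Square: 9.11407/2 → 4, 3.29379/1 → 3; chars 43.
Subsquare: 1.11407/0.0833333 → 13 → n, 0.29379/0.0416667 → 7 → h; chars nh.
Extended square: 0.03073/0.00833333 → 3, 0.00212/0.00416667 → 0; chars 30.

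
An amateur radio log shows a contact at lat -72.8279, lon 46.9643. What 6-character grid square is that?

Offset from 180°W / 90°S: lon 226.9643°, lat 17.1721°.
Field: 226.9643/20 → 11 → L, 17.1721/10 → 1 → B; chars LB.
Square: 6.9643/2 → 3, 7.1721/1 → 7; chars 37.
Subsquare: 0.9643/0.0833333 → 11 → l, 0.1721/0.0416667 → 4 → e; chars le.

LB37le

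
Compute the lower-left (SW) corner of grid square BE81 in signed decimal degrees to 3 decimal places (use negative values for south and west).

Field B=1, E=4: +1·20° lon, +4·10° lat → SW at lon -160°, lat -50°.
Square 8, 1: +8·2° lon, +1·1° lat → SW at lon -144°, lat -49°.
latitude -49.000, longitude -144.000.

-49.000, -144.000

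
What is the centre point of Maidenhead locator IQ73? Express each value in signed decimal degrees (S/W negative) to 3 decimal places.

Field I=8, Q=16: +8·20° lon, +16·10° lat → SW at lon -20°, lat 70°.
Square 7, 3: +7·2° lon, +3·1° lat → SW at lon -6°, lat 73°.
Cell spans 2° lon × 1° lat. Centre is SW corner plus half of each.
latitude 73.500, longitude -5.000.

73.500, -5.000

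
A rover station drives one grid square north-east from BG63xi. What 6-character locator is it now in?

BG73aj

Longitude subsquare x = 23; +1 → 24, wraps to 0 = a, carry into square.
Longitude square 6; +1 → 7.
Latitude subsquare i = 8; +1 → 9 = j.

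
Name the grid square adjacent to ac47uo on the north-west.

AC47tp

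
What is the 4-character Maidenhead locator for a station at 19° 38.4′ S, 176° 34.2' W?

AH10

Shift to the Maidenhead origin (180°W, 90°S): lon 3.43, lat 70.36.
Field (20°×10°, letters A–R): lon ⌊3.43/20⌋ = 0 → A; lat ⌊70.36/10⌋ = 7 → H.
Square (2°×1°, digits 0–9): lon ⌊3.43/2⌋ = 1; lat ⌊0.36/1⌋ = 0.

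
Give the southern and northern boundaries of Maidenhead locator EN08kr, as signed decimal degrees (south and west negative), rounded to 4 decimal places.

Field E=4, N=13: +4·20° lon, +13·10° lat → SW at lon -100°, lat 40°.
Square 0, 8: +0·2° lon, +8·1° lat → SW at lon -100°, lat 48°.
Subsquare k=10, r=17: +10·0.0833333° lon, +17·0.0416667° lat → SW at lon -99.1667°, lat 48.7083°.
Cell spans 0.0833333° lon × 0.0416667° lat.
south 48.7083, north 48.7500.

48.7083, 48.7500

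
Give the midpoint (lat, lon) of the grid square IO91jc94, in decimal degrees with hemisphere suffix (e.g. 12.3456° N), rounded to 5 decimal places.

Field I=8, O=14: +8·20° lon, +14·10° lat → SW at lon -20°, lat 50°.
Square 9, 1: +9·2° lon, +1·1° lat → SW at lon -2°, lat 51°.
Subsquare j=9, c=2: +9·0.0833333° lon, +2·0.0416667° lat → SW at lon -1.25°, lat 51.0833°.
Extended square 9, 4: +9·0.00833333° lon, +4·0.00416667° lat → SW at lon -1.175°, lat 51.1°.
Cell spans 0.00833333° lon × 0.00416667° lat. Centre is SW corner plus half of each.
latitude 51.10208° N, longitude 1.17083° W.

51.10208° N, 1.17083° W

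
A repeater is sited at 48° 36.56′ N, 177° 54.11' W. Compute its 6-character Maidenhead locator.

Offset from 180°W / 90°S: lon 2.0982°, lat 138.6093°.
Field: lon ⌊2.0982/20⌋ = 0 → A; lat ⌊138.6093/10⌋ = 13 → N.
Square: lon ⌊2.0982/2⌋ = 1; lat ⌊8.6093/1⌋ = 8.
Subsquare: lon ⌊0.0982/0.0833333⌋ = 1 → b; lat ⌊0.6093/0.0416667⌋ = 14 → o.

AN18bo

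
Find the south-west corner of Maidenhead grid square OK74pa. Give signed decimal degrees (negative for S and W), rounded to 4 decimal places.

Field O=14, K=10: +14·20° lon, +10·10° lat → SW at lon 100°, lat 10°.
Square 7, 4: +7·2° lon, +4·1° lat → SW at lon 114°, lat 14°.
Subsquare p=15, a=0: +15·0.0833333° lon, +0·0.0416667° lat → SW at lon 115.25°, lat 14°.
latitude 14.0000, longitude 115.2500.

14.0000, 115.2500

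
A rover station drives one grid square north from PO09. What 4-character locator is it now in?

Latitude square 9; +1 → 10, wraps to 0, carry into field.
Latitude field O = 14; +1 → 15 = P.
The longitude characters are unchanged.

PP00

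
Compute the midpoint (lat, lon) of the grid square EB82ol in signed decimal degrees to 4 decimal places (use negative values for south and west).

Field E=4, B=1: +4·20° lon, +1·10° lat → SW at lon -100°, lat -80°.
Square 8, 2: +8·2° lon, +2·1° lat → SW at lon -84°, lat -78°.
Subsquare o=14, l=11: +14·0.0833333° lon, +11·0.0416667° lat → SW at lon -82.8333°, lat -77.5417°.
Cell spans 0.0833333° lon × 0.0416667° lat. Centre is SW corner plus half of each.
latitude -77.5208, longitude -82.7917.

-77.5208, -82.7917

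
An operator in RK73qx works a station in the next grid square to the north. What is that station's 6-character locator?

RK74qa

Latitude subsquare x = 23; +1 → 24, wraps to 0 = a, carry into square.
Latitude square 3; +1 → 4.
The longitude characters are unchanged.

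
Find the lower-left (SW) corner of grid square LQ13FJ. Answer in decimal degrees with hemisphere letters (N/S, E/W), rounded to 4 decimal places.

Field L=11, Q=16: +11·20° lon, +16·10° lat → SW at lon 40°, lat 70°.
Square 1, 3: +1·2° lon, +3·1° lat → SW at lon 42°, lat 73°.
Subsquare f=5, j=9: +5·0.0833333° lon, +9·0.0416667° lat → SW at lon 42.4167°, lat 73.375°.
latitude 73.3750° N, longitude 42.4167° E.

73.3750° N, 42.4167° E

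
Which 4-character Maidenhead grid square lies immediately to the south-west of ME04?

LE93

Longitude square 0; −1 → -1, wraps to 9, carry into field.
Longitude field M = 12; −1 → 11 = L.
Latitude square 4; −1 → 3.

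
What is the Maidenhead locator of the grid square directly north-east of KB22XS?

KB32at

Longitude subsquare x = 23; +1 → 24, wraps to 0 = a, carry into square.
Longitude square 2; +1 → 3.
Latitude subsquare s = 18; +1 → 19 = t.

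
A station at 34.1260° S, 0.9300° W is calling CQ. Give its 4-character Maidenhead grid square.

IF95

Shift to the Maidenhead origin (180°W, 90°S): lon 179.07, lat 55.87.
Field (20°×10°, letters A–R): lon ⌊179.07/20⌋ = 8 → I; lat ⌊55.87/10⌋ = 5 → F.
Square (2°×1°, digits 0–9): lon ⌊19.07/2⌋ = 9; lat ⌊5.87/1⌋ = 5.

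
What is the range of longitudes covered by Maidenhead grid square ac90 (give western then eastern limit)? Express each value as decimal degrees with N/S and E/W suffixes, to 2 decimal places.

162.00° W, 160.00° W

Field A=0, C=2: +0·20° lon, +2·10° lat → SW at lon -180°, lat -70°.
Square 9, 0: +9·2° lon, +0·1° lat → SW at lon -162°, lat -70°.
Cell spans 2° lon × 1° lat.
west 162.00° W, east 160.00° W.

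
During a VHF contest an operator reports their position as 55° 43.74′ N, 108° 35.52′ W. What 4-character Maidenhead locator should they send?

DO55

Add 180° to longitude and 90° to latitude: 71.41, 145.73.
Field (20°×10°, letters A–R): lon ⌊71.41/20⌋ = 3 → D; lat ⌊145.73/10⌋ = 14 → O.
Square (2°×1°, digits 0–9): lon ⌊11.41/2⌋ = 5; lat ⌊5.73/1⌋ = 5.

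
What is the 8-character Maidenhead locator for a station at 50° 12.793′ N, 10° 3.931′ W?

Shift to the Maidenhead origin (180°W, 90°S): lon 169.93448, lat 140.21322.
Field: 169.93448/20 → 8 → I, 140.21322/10 → 14 → O; chars IO.
Square: 9.93448/2 → 4, 0.21322/1 → 0; chars 40.
Subsquare: 1.93448/0.0833333 → 23 → x, 0.21322/0.0416667 → 5 → f; chars xf.
Extended square: 0.01782/0.00833333 → 2, 0.00488/0.00416667 → 1; chars 21.

IO40xf21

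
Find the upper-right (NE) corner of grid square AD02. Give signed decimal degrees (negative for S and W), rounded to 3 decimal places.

Field A=0, D=3: +0·20° lon, +3·10° lat → SW at lon -180°, lat -60°.
Square 0, 2: +0·2° lon, +2·1° lat → SW at lon -180°, lat -58°.
Cell spans 2° lon × 1° lat. NE corner is SW corner plus one full cell.
latitude -57.000, longitude -178.000.

-57.000, -178.000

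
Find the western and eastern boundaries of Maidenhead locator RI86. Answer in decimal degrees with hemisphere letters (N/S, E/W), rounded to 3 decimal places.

176.000° E, 178.000° E

Field R=17, I=8: +17·20° lon, +8·10° lat → SW at lon 160°, lat -10°.
Square 8, 6: +8·2° lon, +6·1° lat → SW at lon 176°, lat -4°.
Cell spans 2° lon × 1° lat.
west 176.000° E, east 178.000° E.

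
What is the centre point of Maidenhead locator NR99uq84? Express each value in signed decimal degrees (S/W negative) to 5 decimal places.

89.68542, 99.73750

Field N=13, R=17: +13·20° lon, +17·10° lat → SW at lon 80°, lat 80°.
Square 9, 9: +9·2° lon, +9·1° lat → SW at lon 98°, lat 89°.
Subsquare u=20, q=16: +20·0.0833333° lon, +16·0.0416667° lat → SW at lon 99.6667°, lat 89.6667°.
Extended square 8, 4: +8·0.00833333° lon, +4·0.00416667° lat → SW at lon 99.7333°, lat 89.6833°.
Cell spans 0.00833333° lon × 0.00416667° lat. Centre is SW corner plus half of each.
latitude 89.68542, longitude 99.73750.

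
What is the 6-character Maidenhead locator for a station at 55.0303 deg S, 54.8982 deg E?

Add 180° to longitude and 90° to latitude: 234.8982, 34.9697.
Field (20°×10°, letters A–R): lon ⌊234.8982/20⌋ = 11 → L; lat ⌊34.9697/10⌋ = 3 → D.
Square (2°×1°, digits 0–9): lon ⌊14.8982/2⌋ = 7; lat ⌊4.9697/1⌋ = 4.
Subsquare (5′×2.5′, letters a–x): lon ⌊0.8982/0.0833333⌋ = 10 → k; lat ⌊0.9697/0.0416667⌋ = 23 → x.

LD74kx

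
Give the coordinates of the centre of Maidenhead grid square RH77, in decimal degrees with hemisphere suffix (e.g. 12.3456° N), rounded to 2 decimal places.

12.50° S, 175.00° E

Field R=17, H=7: +17·20° lon, +7·10° lat → SW at lon 160°, lat -20°.
Square 7, 7: +7·2° lon, +7·1° lat → SW at lon 174°, lat -13°.
Cell spans 2° lon × 1° lat. Centre is SW corner plus half of each.
latitude 12.50° S, longitude 175.00° E.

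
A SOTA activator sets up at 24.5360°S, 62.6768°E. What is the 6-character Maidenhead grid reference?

MG15il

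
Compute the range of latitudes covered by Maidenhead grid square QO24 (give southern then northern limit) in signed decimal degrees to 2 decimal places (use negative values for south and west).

54.00, 55.00

Field Q=16, O=14: +16·20° lon, +14·10° lat → SW at lon 140°, lat 50°.
Square 2, 4: +2·2° lon, +4·1° lat → SW at lon 144°, lat 54°.
Cell spans 2° lon × 1° lat.
south 54.00, north 55.00.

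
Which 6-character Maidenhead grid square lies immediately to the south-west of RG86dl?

RG86ck

Longitude subsquare d = 3; −1 → 2 = c.
Latitude subsquare l = 11; −1 → 10 = k.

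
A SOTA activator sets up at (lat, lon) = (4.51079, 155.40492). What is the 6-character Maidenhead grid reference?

QJ74qm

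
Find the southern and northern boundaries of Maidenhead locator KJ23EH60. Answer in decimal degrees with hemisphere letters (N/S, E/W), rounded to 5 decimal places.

Field K=10, J=9: +10·20° lon, +9·10° lat → SW at lon 20°, lat 0°.
Square 2, 3: +2·2° lon, +3·1° lat → SW at lon 24°, lat 3°.
Subsquare e=4, h=7: +4·0.0833333° lon, +7·0.0416667° lat → SW at lon 24.3333°, lat 3.29167°.
Extended square 6, 0: +6·0.00833333° lon, +0·0.00416667° lat → SW at lon 24.3833°, lat 3.29167°.
Cell spans 0.00833333° lon × 0.00416667° lat.
south 3.29167° N, north 3.29583° N.

3.29167° N, 3.29583° N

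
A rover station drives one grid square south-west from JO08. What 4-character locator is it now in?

IO97

Longitude square 0; −1 → -1, wraps to 9, carry into field.
Longitude field J = 9; −1 → 8 = I.
Latitude square 8; −1 → 7.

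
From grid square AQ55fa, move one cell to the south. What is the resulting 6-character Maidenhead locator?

Latitude subsquare a = 0; −1 → -1, wraps to 23 = x, carry into square.
Latitude square 5; −1 → 4.
The longitude characters are unchanged.

AQ54fx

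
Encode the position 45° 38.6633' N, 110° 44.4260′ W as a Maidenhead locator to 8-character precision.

DN45pp14

Shift to the Maidenhead origin (180°W, 90°S): lon 69.25957, lat 135.64439.
Field (20°×10°, letters A–R): 69.25957/20 → 3 → D, 135.64439/10 → 13 → N; chars DN.
Square (2°×1°, digits 0–9): 9.25957/2 → 4, 5.64439/1 → 5; chars 45.
Subsquare (5′×2.5′, letters a–x): 1.25957/0.0833333 → 15 → p, 0.64439/0.0416667 → 15 → p; chars pp.
Extended square (30″×15″, digits 0–9): 0.00957/0.00833333 → 1, 0.01939/0.00416667 → 4; chars 14.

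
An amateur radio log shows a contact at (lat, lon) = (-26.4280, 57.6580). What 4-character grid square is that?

LG83

Offset from 180°W / 90°S: lon 237.66°, lat 63.57°.
Field: 237.66/20 → 11 → L, 63.57/10 → 6 → G; chars LG.
Square: 17.66/2 → 8, 3.57/1 → 3; chars 83.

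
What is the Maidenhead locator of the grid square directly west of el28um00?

EL28tm90

Longitude extended square 0; −1 → -1, wraps to 9, carry into subsquare.
Longitude subsquare u = 20; −1 → 19 = t.
The latitude characters are unchanged.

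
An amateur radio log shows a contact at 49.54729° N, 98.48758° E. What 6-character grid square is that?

NN99fn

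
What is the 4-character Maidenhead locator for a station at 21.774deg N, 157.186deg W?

BL11

Offset from 180°W / 90°S: lon 22.81°, lat 111.77°.
Field: 22.81/20 → 1 → B, 111.77/10 → 11 → L; chars BL.
Square: 2.81/2 → 1, 1.77/1 → 1; chars 11.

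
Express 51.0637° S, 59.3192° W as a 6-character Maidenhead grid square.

GD08iw

Offset from 180°W / 90°S: lon 120.6808°, lat 38.9363°.
Field (20°×10°, letters A–R): lon ⌊120.6808/20⌋ = 6 → G; lat ⌊38.9363/10⌋ = 3 → D.
Square (2°×1°, digits 0–9): lon ⌊0.6808/2⌋ = 0; lat ⌊8.9363/1⌋ = 8.
Subsquare (5′×2.5′, letters a–x): lon ⌊0.6808/0.0833333⌋ = 8 → i; lat ⌊0.9363/0.0416667⌋ = 22 → w.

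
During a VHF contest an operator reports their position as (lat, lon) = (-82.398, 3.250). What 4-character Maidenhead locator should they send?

JA17

Add 180° to longitude and 90° to latitude: 183.25, 7.60.
Field: lon ⌊183.25/20⌋ = 9 → J; lat ⌊7.60/10⌋ = 0 → A.
Square: lon ⌊3.25/2⌋ = 1; lat ⌊7.60/1⌋ = 7.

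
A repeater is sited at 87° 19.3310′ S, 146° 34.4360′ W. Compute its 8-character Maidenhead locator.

BA62rq12

Shift to the Maidenhead origin (180°W, 90°S): lon 33.42607, lat 2.67782.
Field: lon ⌊33.42607/20⌋ = 1 → B; lat ⌊2.67782/10⌋ = 0 → A.
Square: lon ⌊13.42607/2⌋ = 6; lat ⌊2.67782/1⌋ = 2.
Subsquare: lon ⌊1.42607/0.0833333⌋ = 17 → r; lat ⌊0.67782/0.0416667⌋ = 16 → q.
Extended square: lon ⌊0.00940/0.00833333⌋ = 1; lat ⌊0.01115/0.00416667⌋ = 2.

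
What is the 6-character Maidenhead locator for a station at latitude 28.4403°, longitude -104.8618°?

DL78nk

Offset from 180°W / 90°S: lon 75.1382°, lat 118.4403°.
Field (20°×10°, letters A–R): lon ⌊75.1382/20⌋ = 3 → D; lat ⌊118.4403/10⌋ = 11 → L.
Square (2°×1°, digits 0–9): lon ⌊15.1382/2⌋ = 7; lat ⌊8.4403/1⌋ = 8.
Subsquare (5′×2.5′, letters a–x): lon ⌊1.1382/0.0833333⌋ = 13 → n; lat ⌊0.4403/0.0416667⌋ = 10 → k.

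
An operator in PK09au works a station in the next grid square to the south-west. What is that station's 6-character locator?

OK99xt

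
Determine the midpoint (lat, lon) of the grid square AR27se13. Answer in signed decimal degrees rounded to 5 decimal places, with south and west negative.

87.18125, -174.48750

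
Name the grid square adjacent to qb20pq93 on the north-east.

QB20qq04

Longitude extended square 9; +1 → 10, wraps to 0, carry into subsquare.
Longitude subsquare p = 15; +1 → 16 = q.
Latitude extended square 3; +1 → 4.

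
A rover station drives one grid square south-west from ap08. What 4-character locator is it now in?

RP97

Longitude square 0; −1 → -1, wraps to 9, carry into field.
Longitude field A = 0; −1 → -1, wraps to 17 = R, wrapping around the antimeridian.
Latitude square 8; −1 → 7.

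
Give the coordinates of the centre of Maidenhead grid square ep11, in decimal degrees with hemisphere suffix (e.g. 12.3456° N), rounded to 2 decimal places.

Field E=4, P=15: +4·20° lon, +15·10° lat → SW at lon -100°, lat 60°.
Square 1, 1: +1·2° lon, +1·1° lat → SW at lon -98°, lat 61°.
Cell spans 2° lon × 1° lat. Centre is SW corner plus half of each.
latitude 61.50° N, longitude 97.00° W.

61.50° N, 97.00° W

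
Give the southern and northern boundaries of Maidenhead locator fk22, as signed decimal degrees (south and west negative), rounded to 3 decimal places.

Field F=5, K=10: +5·20° lon, +10·10° lat → SW at lon -80°, lat 10°.
Square 2, 2: +2·2° lon, +2·1° lat → SW at lon -76°, lat 12°.
Cell spans 2° lon × 1° lat.
south 12.000, north 13.000.

12.000, 13.000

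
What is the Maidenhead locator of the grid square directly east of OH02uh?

OH02vh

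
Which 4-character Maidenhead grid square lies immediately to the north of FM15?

FM16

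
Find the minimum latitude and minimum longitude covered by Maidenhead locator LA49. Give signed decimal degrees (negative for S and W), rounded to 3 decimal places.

-81.000, 48.000

Field L=11, A=0: +11·20° lon, +0·10° lat → SW at lon 40°, lat -90°.
Square 4, 9: +4·2° lon, +9·1° lat → SW at lon 48°, lat -81°.
latitude -81.000, longitude 48.000.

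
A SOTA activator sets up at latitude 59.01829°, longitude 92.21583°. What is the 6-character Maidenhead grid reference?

Shift to the Maidenhead origin (180°W, 90°S): lon 272.2158, lat 149.0183.
Field (20°×10°, letters A–R): 272.2158/20 → 13 → N, 149.0183/10 → 14 → O; chars NO.
Square (2°×1°, digits 0–9): 12.2158/2 → 6, 9.0183/1 → 9; chars 69.
Subsquare (5′×2.5′, letters a–x): 0.2158/0.0833333 → 2 → c, 0.0183/0.0416667 → 0 → a; chars ca.

NO69ca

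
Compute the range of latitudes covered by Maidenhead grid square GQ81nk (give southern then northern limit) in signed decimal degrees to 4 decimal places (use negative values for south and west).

71.4167, 71.4583

Field G=6, Q=16: +6·20° lon, +16·10° lat → SW at lon -60°, lat 70°.
Square 8, 1: +8·2° lon, +1·1° lat → SW at lon -44°, lat 71°.
Subsquare n=13, k=10: +13·0.0833333° lon, +10·0.0416667° lat → SW at lon -42.9167°, lat 71.4167°.
Cell spans 0.0833333° lon × 0.0416667° lat.
south 71.4167, north 71.4583.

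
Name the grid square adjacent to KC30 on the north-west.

KC21

Longitude square 3; −1 → 2.
Latitude square 0; +1 → 1.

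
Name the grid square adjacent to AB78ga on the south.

Latitude subsquare a = 0; −1 → -1, wraps to 23 = x, carry into square.
Latitude square 8; −1 → 7.
The longitude characters are unchanged.

AB77gx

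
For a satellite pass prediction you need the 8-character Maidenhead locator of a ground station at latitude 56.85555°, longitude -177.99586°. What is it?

AO16au05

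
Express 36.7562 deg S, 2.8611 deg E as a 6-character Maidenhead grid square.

Offset from 180°W / 90°S: lon 182.8611°, lat 53.2438°.
Field: 182.8611/20 → 9 → J, 53.2438/10 → 5 → F; chars JF.
Square: 2.8611/2 → 1, 3.2438/1 → 3; chars 13.
Subsquare: 0.8611/0.0833333 → 10 → k, 0.2438/0.0416667 → 5 → f; chars kf.

JF13kf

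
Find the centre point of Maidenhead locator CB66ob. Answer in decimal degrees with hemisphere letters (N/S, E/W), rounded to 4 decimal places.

73.9375° S, 126.7917° W

Field C=2, B=1: +2·20° lon, +1·10° lat → SW at lon -140°, lat -80°.
Square 6, 6: +6·2° lon, +6·1° lat → SW at lon -128°, lat -74°.
Subsquare o=14, b=1: +14·0.0833333° lon, +1·0.0416667° lat → SW at lon -126.833°, lat -73.9583°.
Cell spans 0.0833333° lon × 0.0416667° lat. Centre is SW corner plus half of each.
latitude 73.9375° S, longitude 126.7917° W.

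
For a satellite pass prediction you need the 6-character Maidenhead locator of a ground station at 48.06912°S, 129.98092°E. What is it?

PE41xw

Offset from 180°W / 90°S: lon 309.9809°, lat 41.9309°.
Field: 309.9809/20 → 15 → P, 41.9309/10 → 4 → E; chars PE.
Square: 9.9809/2 → 4, 1.9309/1 → 1; chars 41.
Subsquare: 1.9809/0.0833333 → 23 → x, 0.9309/0.0416667 → 22 → w; chars xw.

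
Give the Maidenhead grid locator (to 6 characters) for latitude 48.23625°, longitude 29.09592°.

KN48nf

Add 180° to longitude and 90° to latitude: 209.0959, 138.2362.
Field: 209.0959/20 → 10 → K, 138.2362/10 → 13 → N; chars KN.
Square: 9.0959/2 → 4, 8.2362/1 → 8; chars 48.
Subsquare: 1.0959/0.0833333 → 13 → n, 0.2362/0.0416667 → 5 → f; chars nf.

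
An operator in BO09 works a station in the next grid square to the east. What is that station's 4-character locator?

BO19

Longitude square 0; +1 → 1.
The latitude characters are unchanged.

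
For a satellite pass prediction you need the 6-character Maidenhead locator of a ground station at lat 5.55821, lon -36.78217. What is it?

Shift to the Maidenhead origin (180°W, 90°S): lon 143.2178, lat 95.5582.
Field: 143.2178/20 → 7 → H, 95.5582/10 → 9 → J; chars HJ.
Square: 3.2178/2 → 1, 5.5582/1 → 5; chars 15.
Subsquare: 1.2178/0.0833333 → 14 → o, 0.5582/0.0416667 → 13 → n; chars on.

HJ15on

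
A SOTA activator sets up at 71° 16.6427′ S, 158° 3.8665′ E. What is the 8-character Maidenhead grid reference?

Shift to the Maidenhead origin (180°W, 90°S): lon 338.06444, lat 18.72262.
Field: lon ⌊338.06444/20⌋ = 16 → Q; lat ⌊18.72262/10⌋ = 1 → B.
Square: lon ⌊18.06444/2⌋ = 9; lat ⌊8.72262/1⌋ = 8.
Subsquare: lon ⌊0.06444/0.0833333⌋ = 0 → a; lat ⌊0.72262/0.0416667⌋ = 17 → r.
Extended square: lon ⌊0.06444/0.00833333⌋ = 7; lat ⌊0.01429/0.00416667⌋ = 3.

QB98ar73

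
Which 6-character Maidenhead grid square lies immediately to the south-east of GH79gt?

GH79hs

Longitude subsquare g = 6; +1 → 7 = h.
Latitude subsquare t = 19; −1 → 18 = s.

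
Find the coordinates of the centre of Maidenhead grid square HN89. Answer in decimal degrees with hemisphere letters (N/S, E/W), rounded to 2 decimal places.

Field H=7, N=13: +7·20° lon, +13·10° lat → SW at lon -40°, lat 40°.
Square 8, 9: +8·2° lon, +9·1° lat → SW at lon -24°, lat 49°.
Cell spans 2° lon × 1° lat. Centre is SW corner plus half of each.
latitude 49.50° N, longitude 23.00° W.

49.50° N, 23.00° W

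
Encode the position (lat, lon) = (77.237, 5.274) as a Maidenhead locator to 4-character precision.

Add 180° to longitude and 90° to latitude: 185.27, 167.24.
Field: 185.27/20 → 9 → J, 167.24/10 → 16 → Q; chars JQ.
Square: 5.27/2 → 2, 7.24/1 → 7; chars 27.

JQ27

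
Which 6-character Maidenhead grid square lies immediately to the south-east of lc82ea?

Longitude subsquare e = 4; +1 → 5 = f.
Latitude subsquare a = 0; −1 → -1, wraps to 23 = x, carry into square.
Latitude square 2; −1 → 1.

LC81fx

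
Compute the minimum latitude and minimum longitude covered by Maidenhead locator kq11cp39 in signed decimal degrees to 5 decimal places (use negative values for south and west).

71.66250, 22.19167

Field K=10, Q=16: +10·20° lon, +16·10° lat → SW at lon 20°, lat 70°.
Square 1, 1: +1·2° lon, +1·1° lat → SW at lon 22°, lat 71°.
Subsquare c=2, p=15: +2·0.0833333° lon, +15·0.0416667° lat → SW at lon 22.1667°, lat 71.625°.
Extended square 3, 9: +3·0.00833333° lon, +9·0.00416667° lat → SW at lon 22.1917°, lat 71.6625°.
latitude 71.66250, longitude 22.19167.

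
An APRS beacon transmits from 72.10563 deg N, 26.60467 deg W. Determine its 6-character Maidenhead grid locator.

HQ62qc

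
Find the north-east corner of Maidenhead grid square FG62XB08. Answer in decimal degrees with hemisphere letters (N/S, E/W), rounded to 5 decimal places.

Field F=5, G=6: +5·20° lon, +6·10° lat → SW at lon -80°, lat -30°.
Square 6, 2: +6·2° lon, +2·1° lat → SW at lon -68°, lat -28°.
Subsquare x=23, b=1: +23·0.0833333° lon, +1·0.0416667° lat → SW at lon -66.0833°, lat -27.9583°.
Extended square 0, 8: +0·0.00833333° lon, +8·0.00416667° lat → SW at lon -66.0833°, lat -27.925°.
Cell spans 0.00833333° lon × 0.00416667° lat. NE corner is SW corner plus one full cell.
latitude 27.92083° S, longitude 66.07500° W.

27.92083° S, 66.07500° W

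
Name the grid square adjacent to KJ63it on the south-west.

KJ63hs

Longitude subsquare i = 8; −1 → 7 = h.
Latitude subsquare t = 19; −1 → 18 = s.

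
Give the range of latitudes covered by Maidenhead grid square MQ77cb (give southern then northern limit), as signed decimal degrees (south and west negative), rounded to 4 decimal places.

77.0417, 77.0833

Field M=12, Q=16: +12·20° lon, +16·10° lat → SW at lon 60°, lat 70°.
Square 7, 7: +7·2° lon, +7·1° lat → SW at lon 74°, lat 77°.
Subsquare c=2, b=1: +2·0.0833333° lon, +1·0.0416667° lat → SW at lon 74.1667°, lat 77.0417°.
Cell spans 0.0833333° lon × 0.0416667° lat.
south 77.0417, north 77.0833.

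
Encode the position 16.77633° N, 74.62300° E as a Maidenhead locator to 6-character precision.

MK76hs

Shift to the Maidenhead origin (180°W, 90°S): lon 254.6230, lat 106.7763.
Field (20°×10°, letters A–R): lon ⌊254.6230/20⌋ = 12 → M; lat ⌊106.7763/10⌋ = 10 → K.
Square (2°×1°, digits 0–9): lon ⌊14.6230/2⌋ = 7; lat ⌊6.7763/1⌋ = 6.
Subsquare (5′×2.5′, letters a–x): lon ⌊0.6230/0.0833333⌋ = 7 → h; lat ⌊0.7763/0.0416667⌋ = 18 → s.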